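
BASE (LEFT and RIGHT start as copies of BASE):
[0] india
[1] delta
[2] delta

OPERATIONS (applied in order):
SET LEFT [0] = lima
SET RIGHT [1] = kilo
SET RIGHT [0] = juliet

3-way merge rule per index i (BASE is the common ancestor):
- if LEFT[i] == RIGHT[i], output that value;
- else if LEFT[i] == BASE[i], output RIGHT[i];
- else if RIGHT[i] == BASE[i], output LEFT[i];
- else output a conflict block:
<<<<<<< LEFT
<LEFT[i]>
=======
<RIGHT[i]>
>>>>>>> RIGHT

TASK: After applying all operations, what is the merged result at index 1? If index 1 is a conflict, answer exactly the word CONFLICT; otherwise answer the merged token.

Final LEFT:  [lima, delta, delta]
Final RIGHT: [juliet, kilo, delta]
i=0: BASE=india L=lima R=juliet all differ -> CONFLICT
i=1: L=delta=BASE, R=kilo -> take RIGHT -> kilo
i=2: L=delta R=delta -> agree -> delta
Index 1 -> kilo

Answer: kilo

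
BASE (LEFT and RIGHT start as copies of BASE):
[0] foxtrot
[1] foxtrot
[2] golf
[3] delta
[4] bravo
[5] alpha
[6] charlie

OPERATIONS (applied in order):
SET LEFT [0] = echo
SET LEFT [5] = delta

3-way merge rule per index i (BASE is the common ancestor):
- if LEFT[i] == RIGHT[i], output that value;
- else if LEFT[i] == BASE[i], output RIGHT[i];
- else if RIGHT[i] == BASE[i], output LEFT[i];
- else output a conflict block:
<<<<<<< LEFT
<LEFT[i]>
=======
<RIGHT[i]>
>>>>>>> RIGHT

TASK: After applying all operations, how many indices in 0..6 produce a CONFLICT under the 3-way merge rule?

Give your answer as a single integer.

Final LEFT:  [echo, foxtrot, golf, delta, bravo, delta, charlie]
Final RIGHT: [foxtrot, foxtrot, golf, delta, bravo, alpha, charlie]
i=0: L=echo, R=foxtrot=BASE -> take LEFT -> echo
i=1: L=foxtrot R=foxtrot -> agree -> foxtrot
i=2: L=golf R=golf -> agree -> golf
i=3: L=delta R=delta -> agree -> delta
i=4: L=bravo R=bravo -> agree -> bravo
i=5: L=delta, R=alpha=BASE -> take LEFT -> delta
i=6: L=charlie R=charlie -> agree -> charlie
Conflict count: 0

Answer: 0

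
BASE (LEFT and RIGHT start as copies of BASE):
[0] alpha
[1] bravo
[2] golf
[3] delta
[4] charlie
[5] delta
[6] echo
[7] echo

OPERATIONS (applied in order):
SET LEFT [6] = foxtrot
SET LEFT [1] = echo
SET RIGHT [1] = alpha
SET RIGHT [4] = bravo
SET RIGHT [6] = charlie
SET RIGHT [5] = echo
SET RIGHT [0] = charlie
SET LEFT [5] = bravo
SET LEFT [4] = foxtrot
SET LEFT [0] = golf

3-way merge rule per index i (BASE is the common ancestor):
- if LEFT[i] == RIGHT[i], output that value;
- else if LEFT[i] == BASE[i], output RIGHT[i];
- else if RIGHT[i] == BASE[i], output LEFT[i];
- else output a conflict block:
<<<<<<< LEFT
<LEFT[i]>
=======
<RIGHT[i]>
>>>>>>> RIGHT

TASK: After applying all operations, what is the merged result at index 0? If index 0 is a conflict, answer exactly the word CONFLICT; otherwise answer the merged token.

Answer: CONFLICT

Derivation:
Final LEFT:  [golf, echo, golf, delta, foxtrot, bravo, foxtrot, echo]
Final RIGHT: [charlie, alpha, golf, delta, bravo, echo, charlie, echo]
i=0: BASE=alpha L=golf R=charlie all differ -> CONFLICT
i=1: BASE=bravo L=echo R=alpha all differ -> CONFLICT
i=2: L=golf R=golf -> agree -> golf
i=3: L=delta R=delta -> agree -> delta
i=4: BASE=charlie L=foxtrot R=bravo all differ -> CONFLICT
i=5: BASE=delta L=bravo R=echo all differ -> CONFLICT
i=6: BASE=echo L=foxtrot R=charlie all differ -> CONFLICT
i=7: L=echo R=echo -> agree -> echo
Index 0 -> CONFLICT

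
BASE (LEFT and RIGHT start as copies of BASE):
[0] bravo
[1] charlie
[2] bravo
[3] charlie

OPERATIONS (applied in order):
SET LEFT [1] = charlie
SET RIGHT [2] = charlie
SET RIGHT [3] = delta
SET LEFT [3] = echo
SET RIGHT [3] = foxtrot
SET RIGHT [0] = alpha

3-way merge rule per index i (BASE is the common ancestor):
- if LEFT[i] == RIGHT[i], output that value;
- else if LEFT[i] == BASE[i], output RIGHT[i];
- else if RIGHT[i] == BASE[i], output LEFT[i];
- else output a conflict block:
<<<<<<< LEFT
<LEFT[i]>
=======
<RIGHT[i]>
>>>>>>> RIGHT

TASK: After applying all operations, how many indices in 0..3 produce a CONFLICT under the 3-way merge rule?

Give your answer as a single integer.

Answer: 1

Derivation:
Final LEFT:  [bravo, charlie, bravo, echo]
Final RIGHT: [alpha, charlie, charlie, foxtrot]
i=0: L=bravo=BASE, R=alpha -> take RIGHT -> alpha
i=1: L=charlie R=charlie -> agree -> charlie
i=2: L=bravo=BASE, R=charlie -> take RIGHT -> charlie
i=3: BASE=charlie L=echo R=foxtrot all differ -> CONFLICT
Conflict count: 1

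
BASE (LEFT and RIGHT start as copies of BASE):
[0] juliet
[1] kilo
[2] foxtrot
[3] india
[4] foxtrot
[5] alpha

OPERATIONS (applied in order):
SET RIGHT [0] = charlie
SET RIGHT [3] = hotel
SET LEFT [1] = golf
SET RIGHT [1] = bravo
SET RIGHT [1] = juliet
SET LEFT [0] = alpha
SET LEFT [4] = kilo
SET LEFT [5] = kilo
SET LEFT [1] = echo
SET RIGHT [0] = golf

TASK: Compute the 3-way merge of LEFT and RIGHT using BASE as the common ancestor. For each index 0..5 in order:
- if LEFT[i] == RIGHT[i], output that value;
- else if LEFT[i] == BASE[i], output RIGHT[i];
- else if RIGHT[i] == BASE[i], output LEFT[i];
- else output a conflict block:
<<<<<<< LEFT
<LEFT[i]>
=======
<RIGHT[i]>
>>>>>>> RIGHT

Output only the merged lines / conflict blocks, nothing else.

Final LEFT:  [alpha, echo, foxtrot, india, kilo, kilo]
Final RIGHT: [golf, juliet, foxtrot, hotel, foxtrot, alpha]
i=0: BASE=juliet L=alpha R=golf all differ -> CONFLICT
i=1: BASE=kilo L=echo R=juliet all differ -> CONFLICT
i=2: L=foxtrot R=foxtrot -> agree -> foxtrot
i=3: L=india=BASE, R=hotel -> take RIGHT -> hotel
i=4: L=kilo, R=foxtrot=BASE -> take LEFT -> kilo
i=5: L=kilo, R=alpha=BASE -> take LEFT -> kilo

Answer: <<<<<<< LEFT
alpha
=======
golf
>>>>>>> RIGHT
<<<<<<< LEFT
echo
=======
juliet
>>>>>>> RIGHT
foxtrot
hotel
kilo
kilo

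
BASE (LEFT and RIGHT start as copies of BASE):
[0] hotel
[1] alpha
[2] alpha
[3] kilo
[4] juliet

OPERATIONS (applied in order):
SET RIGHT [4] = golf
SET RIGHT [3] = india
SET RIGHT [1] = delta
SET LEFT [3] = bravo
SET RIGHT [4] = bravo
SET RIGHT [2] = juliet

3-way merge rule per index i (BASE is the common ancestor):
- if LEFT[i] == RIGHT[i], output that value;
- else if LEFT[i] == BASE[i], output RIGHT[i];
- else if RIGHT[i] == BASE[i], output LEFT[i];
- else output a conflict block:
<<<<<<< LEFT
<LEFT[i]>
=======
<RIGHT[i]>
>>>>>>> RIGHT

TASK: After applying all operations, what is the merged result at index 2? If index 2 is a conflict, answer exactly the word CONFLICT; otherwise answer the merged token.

Answer: juliet

Derivation:
Final LEFT:  [hotel, alpha, alpha, bravo, juliet]
Final RIGHT: [hotel, delta, juliet, india, bravo]
i=0: L=hotel R=hotel -> agree -> hotel
i=1: L=alpha=BASE, R=delta -> take RIGHT -> delta
i=2: L=alpha=BASE, R=juliet -> take RIGHT -> juliet
i=3: BASE=kilo L=bravo R=india all differ -> CONFLICT
i=4: L=juliet=BASE, R=bravo -> take RIGHT -> bravo
Index 2 -> juliet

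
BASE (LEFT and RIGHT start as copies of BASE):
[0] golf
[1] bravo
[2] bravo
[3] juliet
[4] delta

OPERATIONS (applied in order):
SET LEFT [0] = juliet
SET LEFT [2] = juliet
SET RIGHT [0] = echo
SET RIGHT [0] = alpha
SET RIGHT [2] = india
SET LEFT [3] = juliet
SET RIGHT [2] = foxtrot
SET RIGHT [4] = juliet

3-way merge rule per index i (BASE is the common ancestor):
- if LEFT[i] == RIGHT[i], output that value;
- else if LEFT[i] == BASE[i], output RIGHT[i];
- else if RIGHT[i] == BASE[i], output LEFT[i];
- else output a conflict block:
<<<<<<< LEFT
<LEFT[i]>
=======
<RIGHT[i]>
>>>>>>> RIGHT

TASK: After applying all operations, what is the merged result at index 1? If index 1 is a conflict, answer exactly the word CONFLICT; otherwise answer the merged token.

Answer: bravo

Derivation:
Final LEFT:  [juliet, bravo, juliet, juliet, delta]
Final RIGHT: [alpha, bravo, foxtrot, juliet, juliet]
i=0: BASE=golf L=juliet R=alpha all differ -> CONFLICT
i=1: L=bravo R=bravo -> agree -> bravo
i=2: BASE=bravo L=juliet R=foxtrot all differ -> CONFLICT
i=3: L=juliet R=juliet -> agree -> juliet
i=4: L=delta=BASE, R=juliet -> take RIGHT -> juliet
Index 1 -> bravo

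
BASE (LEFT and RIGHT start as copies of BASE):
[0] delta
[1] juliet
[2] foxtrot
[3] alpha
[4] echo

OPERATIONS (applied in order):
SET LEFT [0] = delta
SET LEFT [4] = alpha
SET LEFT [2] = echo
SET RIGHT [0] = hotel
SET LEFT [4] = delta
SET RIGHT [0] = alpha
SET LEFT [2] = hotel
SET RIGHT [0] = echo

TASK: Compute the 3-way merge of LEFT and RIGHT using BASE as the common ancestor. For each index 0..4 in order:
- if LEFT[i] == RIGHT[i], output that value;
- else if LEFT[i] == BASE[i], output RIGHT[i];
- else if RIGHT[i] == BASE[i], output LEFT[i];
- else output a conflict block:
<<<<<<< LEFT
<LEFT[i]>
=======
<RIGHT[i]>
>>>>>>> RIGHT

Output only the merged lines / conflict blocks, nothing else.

Final LEFT:  [delta, juliet, hotel, alpha, delta]
Final RIGHT: [echo, juliet, foxtrot, alpha, echo]
i=0: L=delta=BASE, R=echo -> take RIGHT -> echo
i=1: L=juliet R=juliet -> agree -> juliet
i=2: L=hotel, R=foxtrot=BASE -> take LEFT -> hotel
i=3: L=alpha R=alpha -> agree -> alpha
i=4: L=delta, R=echo=BASE -> take LEFT -> delta

Answer: echo
juliet
hotel
alpha
delta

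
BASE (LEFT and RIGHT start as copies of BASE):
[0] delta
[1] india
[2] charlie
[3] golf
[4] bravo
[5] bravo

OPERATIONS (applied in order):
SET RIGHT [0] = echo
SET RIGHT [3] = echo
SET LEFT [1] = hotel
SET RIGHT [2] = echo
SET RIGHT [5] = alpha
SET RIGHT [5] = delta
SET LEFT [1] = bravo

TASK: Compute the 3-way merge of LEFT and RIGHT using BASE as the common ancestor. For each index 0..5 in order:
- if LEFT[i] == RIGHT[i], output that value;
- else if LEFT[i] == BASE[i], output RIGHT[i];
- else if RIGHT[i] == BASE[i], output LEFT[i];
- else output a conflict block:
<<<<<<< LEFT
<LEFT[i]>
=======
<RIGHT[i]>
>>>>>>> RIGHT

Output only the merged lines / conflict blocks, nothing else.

Answer: echo
bravo
echo
echo
bravo
delta

Derivation:
Final LEFT:  [delta, bravo, charlie, golf, bravo, bravo]
Final RIGHT: [echo, india, echo, echo, bravo, delta]
i=0: L=delta=BASE, R=echo -> take RIGHT -> echo
i=1: L=bravo, R=india=BASE -> take LEFT -> bravo
i=2: L=charlie=BASE, R=echo -> take RIGHT -> echo
i=3: L=golf=BASE, R=echo -> take RIGHT -> echo
i=4: L=bravo R=bravo -> agree -> bravo
i=5: L=bravo=BASE, R=delta -> take RIGHT -> delta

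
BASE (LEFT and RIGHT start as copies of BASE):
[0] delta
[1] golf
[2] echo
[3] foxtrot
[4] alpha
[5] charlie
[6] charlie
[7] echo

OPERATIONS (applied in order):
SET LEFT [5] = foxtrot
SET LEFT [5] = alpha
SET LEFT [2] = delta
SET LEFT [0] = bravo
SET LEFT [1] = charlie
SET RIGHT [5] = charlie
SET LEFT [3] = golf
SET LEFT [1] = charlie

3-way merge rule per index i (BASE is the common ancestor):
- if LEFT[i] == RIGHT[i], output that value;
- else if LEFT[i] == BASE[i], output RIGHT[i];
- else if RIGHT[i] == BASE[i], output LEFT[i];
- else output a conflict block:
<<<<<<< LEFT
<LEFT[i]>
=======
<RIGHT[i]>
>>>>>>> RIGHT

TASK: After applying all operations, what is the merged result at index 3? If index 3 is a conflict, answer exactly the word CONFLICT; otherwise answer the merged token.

Answer: golf

Derivation:
Final LEFT:  [bravo, charlie, delta, golf, alpha, alpha, charlie, echo]
Final RIGHT: [delta, golf, echo, foxtrot, alpha, charlie, charlie, echo]
i=0: L=bravo, R=delta=BASE -> take LEFT -> bravo
i=1: L=charlie, R=golf=BASE -> take LEFT -> charlie
i=2: L=delta, R=echo=BASE -> take LEFT -> delta
i=3: L=golf, R=foxtrot=BASE -> take LEFT -> golf
i=4: L=alpha R=alpha -> agree -> alpha
i=5: L=alpha, R=charlie=BASE -> take LEFT -> alpha
i=6: L=charlie R=charlie -> agree -> charlie
i=7: L=echo R=echo -> agree -> echo
Index 3 -> golf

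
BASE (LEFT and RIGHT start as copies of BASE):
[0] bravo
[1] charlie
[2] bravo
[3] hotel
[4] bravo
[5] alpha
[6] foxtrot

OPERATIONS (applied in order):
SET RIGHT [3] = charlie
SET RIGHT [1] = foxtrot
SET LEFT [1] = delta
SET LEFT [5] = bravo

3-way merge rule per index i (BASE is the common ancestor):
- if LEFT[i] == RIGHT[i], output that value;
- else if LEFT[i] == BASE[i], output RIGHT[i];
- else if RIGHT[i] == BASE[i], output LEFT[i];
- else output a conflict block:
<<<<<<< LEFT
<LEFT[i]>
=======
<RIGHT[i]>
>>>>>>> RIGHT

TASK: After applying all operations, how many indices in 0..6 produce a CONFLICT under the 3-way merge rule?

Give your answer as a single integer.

Final LEFT:  [bravo, delta, bravo, hotel, bravo, bravo, foxtrot]
Final RIGHT: [bravo, foxtrot, bravo, charlie, bravo, alpha, foxtrot]
i=0: L=bravo R=bravo -> agree -> bravo
i=1: BASE=charlie L=delta R=foxtrot all differ -> CONFLICT
i=2: L=bravo R=bravo -> agree -> bravo
i=3: L=hotel=BASE, R=charlie -> take RIGHT -> charlie
i=4: L=bravo R=bravo -> agree -> bravo
i=5: L=bravo, R=alpha=BASE -> take LEFT -> bravo
i=6: L=foxtrot R=foxtrot -> agree -> foxtrot
Conflict count: 1

Answer: 1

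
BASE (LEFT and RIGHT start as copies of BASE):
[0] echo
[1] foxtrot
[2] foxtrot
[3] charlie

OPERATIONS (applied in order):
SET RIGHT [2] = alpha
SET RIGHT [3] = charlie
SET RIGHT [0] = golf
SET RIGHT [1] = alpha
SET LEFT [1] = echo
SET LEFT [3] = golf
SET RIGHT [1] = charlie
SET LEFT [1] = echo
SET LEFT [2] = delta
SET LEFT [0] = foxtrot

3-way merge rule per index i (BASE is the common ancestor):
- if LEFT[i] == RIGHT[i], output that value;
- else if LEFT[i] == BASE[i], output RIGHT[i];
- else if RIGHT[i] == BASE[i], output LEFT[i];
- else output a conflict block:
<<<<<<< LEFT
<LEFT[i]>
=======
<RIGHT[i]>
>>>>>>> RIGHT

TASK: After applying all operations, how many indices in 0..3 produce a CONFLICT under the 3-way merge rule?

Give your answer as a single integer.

Answer: 3

Derivation:
Final LEFT:  [foxtrot, echo, delta, golf]
Final RIGHT: [golf, charlie, alpha, charlie]
i=0: BASE=echo L=foxtrot R=golf all differ -> CONFLICT
i=1: BASE=foxtrot L=echo R=charlie all differ -> CONFLICT
i=2: BASE=foxtrot L=delta R=alpha all differ -> CONFLICT
i=3: L=golf, R=charlie=BASE -> take LEFT -> golf
Conflict count: 3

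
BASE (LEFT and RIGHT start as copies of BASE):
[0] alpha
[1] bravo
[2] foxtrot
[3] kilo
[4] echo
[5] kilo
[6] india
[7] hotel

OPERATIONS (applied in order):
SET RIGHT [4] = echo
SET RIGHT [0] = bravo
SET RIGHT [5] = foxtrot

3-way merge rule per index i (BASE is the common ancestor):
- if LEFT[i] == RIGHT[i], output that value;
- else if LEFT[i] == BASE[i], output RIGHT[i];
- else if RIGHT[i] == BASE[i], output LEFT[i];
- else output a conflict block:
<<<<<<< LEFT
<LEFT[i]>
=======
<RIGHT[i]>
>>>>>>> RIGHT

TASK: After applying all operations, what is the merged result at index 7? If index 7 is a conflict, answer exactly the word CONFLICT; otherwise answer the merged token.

Answer: hotel

Derivation:
Final LEFT:  [alpha, bravo, foxtrot, kilo, echo, kilo, india, hotel]
Final RIGHT: [bravo, bravo, foxtrot, kilo, echo, foxtrot, india, hotel]
i=0: L=alpha=BASE, R=bravo -> take RIGHT -> bravo
i=1: L=bravo R=bravo -> agree -> bravo
i=2: L=foxtrot R=foxtrot -> agree -> foxtrot
i=3: L=kilo R=kilo -> agree -> kilo
i=4: L=echo R=echo -> agree -> echo
i=5: L=kilo=BASE, R=foxtrot -> take RIGHT -> foxtrot
i=6: L=india R=india -> agree -> india
i=7: L=hotel R=hotel -> agree -> hotel
Index 7 -> hotel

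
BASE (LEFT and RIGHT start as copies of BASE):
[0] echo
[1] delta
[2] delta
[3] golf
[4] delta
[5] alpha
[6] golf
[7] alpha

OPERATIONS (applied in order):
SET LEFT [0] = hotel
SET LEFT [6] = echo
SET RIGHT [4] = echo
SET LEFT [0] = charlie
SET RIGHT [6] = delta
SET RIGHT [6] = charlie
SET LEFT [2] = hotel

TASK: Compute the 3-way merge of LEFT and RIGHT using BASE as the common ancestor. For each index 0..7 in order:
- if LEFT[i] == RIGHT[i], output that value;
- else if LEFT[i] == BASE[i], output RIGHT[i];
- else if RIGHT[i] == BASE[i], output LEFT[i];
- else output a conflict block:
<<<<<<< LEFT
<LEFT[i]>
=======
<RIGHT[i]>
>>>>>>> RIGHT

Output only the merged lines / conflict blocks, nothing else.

Final LEFT:  [charlie, delta, hotel, golf, delta, alpha, echo, alpha]
Final RIGHT: [echo, delta, delta, golf, echo, alpha, charlie, alpha]
i=0: L=charlie, R=echo=BASE -> take LEFT -> charlie
i=1: L=delta R=delta -> agree -> delta
i=2: L=hotel, R=delta=BASE -> take LEFT -> hotel
i=3: L=golf R=golf -> agree -> golf
i=4: L=delta=BASE, R=echo -> take RIGHT -> echo
i=5: L=alpha R=alpha -> agree -> alpha
i=6: BASE=golf L=echo R=charlie all differ -> CONFLICT
i=7: L=alpha R=alpha -> agree -> alpha

Answer: charlie
delta
hotel
golf
echo
alpha
<<<<<<< LEFT
echo
=======
charlie
>>>>>>> RIGHT
alpha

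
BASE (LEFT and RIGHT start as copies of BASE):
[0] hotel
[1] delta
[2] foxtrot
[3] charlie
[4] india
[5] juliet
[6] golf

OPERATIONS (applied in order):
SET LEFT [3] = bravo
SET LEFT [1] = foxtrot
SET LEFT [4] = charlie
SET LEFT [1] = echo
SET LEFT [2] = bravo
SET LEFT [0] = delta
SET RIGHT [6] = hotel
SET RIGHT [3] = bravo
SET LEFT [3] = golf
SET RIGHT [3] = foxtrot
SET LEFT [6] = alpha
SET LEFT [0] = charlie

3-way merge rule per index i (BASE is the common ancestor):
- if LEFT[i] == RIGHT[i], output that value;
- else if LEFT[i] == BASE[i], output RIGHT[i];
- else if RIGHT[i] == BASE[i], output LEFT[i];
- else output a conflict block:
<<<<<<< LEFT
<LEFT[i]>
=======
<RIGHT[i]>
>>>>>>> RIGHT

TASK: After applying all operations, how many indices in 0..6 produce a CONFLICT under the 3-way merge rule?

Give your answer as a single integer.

Final LEFT:  [charlie, echo, bravo, golf, charlie, juliet, alpha]
Final RIGHT: [hotel, delta, foxtrot, foxtrot, india, juliet, hotel]
i=0: L=charlie, R=hotel=BASE -> take LEFT -> charlie
i=1: L=echo, R=delta=BASE -> take LEFT -> echo
i=2: L=bravo, R=foxtrot=BASE -> take LEFT -> bravo
i=3: BASE=charlie L=golf R=foxtrot all differ -> CONFLICT
i=4: L=charlie, R=india=BASE -> take LEFT -> charlie
i=5: L=juliet R=juliet -> agree -> juliet
i=6: BASE=golf L=alpha R=hotel all differ -> CONFLICT
Conflict count: 2

Answer: 2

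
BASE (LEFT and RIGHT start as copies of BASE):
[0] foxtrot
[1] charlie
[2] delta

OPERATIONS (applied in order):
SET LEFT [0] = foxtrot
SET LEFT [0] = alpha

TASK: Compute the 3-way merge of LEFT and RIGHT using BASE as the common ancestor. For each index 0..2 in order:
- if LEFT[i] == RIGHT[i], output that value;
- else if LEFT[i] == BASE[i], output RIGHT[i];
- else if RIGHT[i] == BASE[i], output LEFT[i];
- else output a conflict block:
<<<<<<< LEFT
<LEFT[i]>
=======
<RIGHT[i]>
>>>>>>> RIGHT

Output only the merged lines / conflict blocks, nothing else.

Answer: alpha
charlie
delta

Derivation:
Final LEFT:  [alpha, charlie, delta]
Final RIGHT: [foxtrot, charlie, delta]
i=0: L=alpha, R=foxtrot=BASE -> take LEFT -> alpha
i=1: L=charlie R=charlie -> agree -> charlie
i=2: L=delta R=delta -> agree -> delta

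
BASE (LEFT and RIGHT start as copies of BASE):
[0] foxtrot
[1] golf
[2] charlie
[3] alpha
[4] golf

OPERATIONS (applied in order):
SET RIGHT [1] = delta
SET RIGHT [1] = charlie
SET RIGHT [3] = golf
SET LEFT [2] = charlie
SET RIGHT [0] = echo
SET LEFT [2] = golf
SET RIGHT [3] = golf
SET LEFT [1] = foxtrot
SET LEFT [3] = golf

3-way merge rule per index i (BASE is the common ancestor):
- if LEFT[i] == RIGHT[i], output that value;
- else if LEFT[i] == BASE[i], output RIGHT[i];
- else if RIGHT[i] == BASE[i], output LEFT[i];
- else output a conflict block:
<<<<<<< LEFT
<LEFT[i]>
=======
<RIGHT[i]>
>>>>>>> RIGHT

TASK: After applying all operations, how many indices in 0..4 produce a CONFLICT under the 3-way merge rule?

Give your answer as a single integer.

Final LEFT:  [foxtrot, foxtrot, golf, golf, golf]
Final RIGHT: [echo, charlie, charlie, golf, golf]
i=0: L=foxtrot=BASE, R=echo -> take RIGHT -> echo
i=1: BASE=golf L=foxtrot R=charlie all differ -> CONFLICT
i=2: L=golf, R=charlie=BASE -> take LEFT -> golf
i=3: L=golf R=golf -> agree -> golf
i=4: L=golf R=golf -> agree -> golf
Conflict count: 1

Answer: 1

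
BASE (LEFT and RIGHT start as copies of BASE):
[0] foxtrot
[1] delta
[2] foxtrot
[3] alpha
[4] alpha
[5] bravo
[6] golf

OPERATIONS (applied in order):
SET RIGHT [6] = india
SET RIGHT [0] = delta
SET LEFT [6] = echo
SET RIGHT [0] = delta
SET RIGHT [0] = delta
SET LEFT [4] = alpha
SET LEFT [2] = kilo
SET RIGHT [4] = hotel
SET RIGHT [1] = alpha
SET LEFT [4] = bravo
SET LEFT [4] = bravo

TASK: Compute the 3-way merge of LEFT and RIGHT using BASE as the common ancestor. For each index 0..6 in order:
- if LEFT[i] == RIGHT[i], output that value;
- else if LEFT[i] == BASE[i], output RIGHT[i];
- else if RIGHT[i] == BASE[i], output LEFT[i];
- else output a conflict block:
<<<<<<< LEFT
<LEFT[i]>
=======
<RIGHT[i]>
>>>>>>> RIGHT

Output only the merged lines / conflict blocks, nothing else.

Final LEFT:  [foxtrot, delta, kilo, alpha, bravo, bravo, echo]
Final RIGHT: [delta, alpha, foxtrot, alpha, hotel, bravo, india]
i=0: L=foxtrot=BASE, R=delta -> take RIGHT -> delta
i=1: L=delta=BASE, R=alpha -> take RIGHT -> alpha
i=2: L=kilo, R=foxtrot=BASE -> take LEFT -> kilo
i=3: L=alpha R=alpha -> agree -> alpha
i=4: BASE=alpha L=bravo R=hotel all differ -> CONFLICT
i=5: L=bravo R=bravo -> agree -> bravo
i=6: BASE=golf L=echo R=india all differ -> CONFLICT

Answer: delta
alpha
kilo
alpha
<<<<<<< LEFT
bravo
=======
hotel
>>>>>>> RIGHT
bravo
<<<<<<< LEFT
echo
=======
india
>>>>>>> RIGHT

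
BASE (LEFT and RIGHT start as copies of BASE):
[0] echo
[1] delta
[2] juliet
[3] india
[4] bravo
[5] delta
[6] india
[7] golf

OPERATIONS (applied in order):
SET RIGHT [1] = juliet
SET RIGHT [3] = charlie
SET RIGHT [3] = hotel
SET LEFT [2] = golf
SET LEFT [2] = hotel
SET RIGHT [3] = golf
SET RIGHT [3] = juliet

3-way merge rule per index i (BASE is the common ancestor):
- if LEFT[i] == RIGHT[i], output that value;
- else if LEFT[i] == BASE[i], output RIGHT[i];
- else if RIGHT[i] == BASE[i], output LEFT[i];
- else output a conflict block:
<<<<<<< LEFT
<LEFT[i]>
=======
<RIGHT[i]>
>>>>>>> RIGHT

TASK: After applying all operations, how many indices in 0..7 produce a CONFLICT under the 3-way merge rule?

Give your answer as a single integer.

Final LEFT:  [echo, delta, hotel, india, bravo, delta, india, golf]
Final RIGHT: [echo, juliet, juliet, juliet, bravo, delta, india, golf]
i=0: L=echo R=echo -> agree -> echo
i=1: L=delta=BASE, R=juliet -> take RIGHT -> juliet
i=2: L=hotel, R=juliet=BASE -> take LEFT -> hotel
i=3: L=india=BASE, R=juliet -> take RIGHT -> juliet
i=4: L=bravo R=bravo -> agree -> bravo
i=5: L=delta R=delta -> agree -> delta
i=6: L=india R=india -> agree -> india
i=7: L=golf R=golf -> agree -> golf
Conflict count: 0

Answer: 0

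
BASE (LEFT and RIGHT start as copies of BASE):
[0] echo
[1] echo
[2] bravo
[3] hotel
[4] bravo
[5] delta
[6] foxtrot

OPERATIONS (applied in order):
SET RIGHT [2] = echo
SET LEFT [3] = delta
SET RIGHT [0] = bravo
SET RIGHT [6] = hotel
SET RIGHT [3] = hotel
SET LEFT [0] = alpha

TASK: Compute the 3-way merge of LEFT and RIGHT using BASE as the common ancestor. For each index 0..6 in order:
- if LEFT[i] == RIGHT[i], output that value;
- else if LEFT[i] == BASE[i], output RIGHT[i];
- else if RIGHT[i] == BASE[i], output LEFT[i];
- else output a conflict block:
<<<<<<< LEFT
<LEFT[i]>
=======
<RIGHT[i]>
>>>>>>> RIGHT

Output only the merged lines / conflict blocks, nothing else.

Answer: <<<<<<< LEFT
alpha
=======
bravo
>>>>>>> RIGHT
echo
echo
delta
bravo
delta
hotel

Derivation:
Final LEFT:  [alpha, echo, bravo, delta, bravo, delta, foxtrot]
Final RIGHT: [bravo, echo, echo, hotel, bravo, delta, hotel]
i=0: BASE=echo L=alpha R=bravo all differ -> CONFLICT
i=1: L=echo R=echo -> agree -> echo
i=2: L=bravo=BASE, R=echo -> take RIGHT -> echo
i=3: L=delta, R=hotel=BASE -> take LEFT -> delta
i=4: L=bravo R=bravo -> agree -> bravo
i=5: L=delta R=delta -> agree -> delta
i=6: L=foxtrot=BASE, R=hotel -> take RIGHT -> hotel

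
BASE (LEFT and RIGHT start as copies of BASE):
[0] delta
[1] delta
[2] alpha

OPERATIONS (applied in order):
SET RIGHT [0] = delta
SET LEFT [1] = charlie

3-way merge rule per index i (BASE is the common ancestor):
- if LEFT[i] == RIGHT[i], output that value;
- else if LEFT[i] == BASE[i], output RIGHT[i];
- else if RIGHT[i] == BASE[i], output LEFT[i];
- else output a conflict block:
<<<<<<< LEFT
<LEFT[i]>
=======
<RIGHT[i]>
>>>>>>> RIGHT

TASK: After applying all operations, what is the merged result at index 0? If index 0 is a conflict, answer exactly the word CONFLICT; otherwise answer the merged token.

Final LEFT:  [delta, charlie, alpha]
Final RIGHT: [delta, delta, alpha]
i=0: L=delta R=delta -> agree -> delta
i=1: L=charlie, R=delta=BASE -> take LEFT -> charlie
i=2: L=alpha R=alpha -> agree -> alpha
Index 0 -> delta

Answer: delta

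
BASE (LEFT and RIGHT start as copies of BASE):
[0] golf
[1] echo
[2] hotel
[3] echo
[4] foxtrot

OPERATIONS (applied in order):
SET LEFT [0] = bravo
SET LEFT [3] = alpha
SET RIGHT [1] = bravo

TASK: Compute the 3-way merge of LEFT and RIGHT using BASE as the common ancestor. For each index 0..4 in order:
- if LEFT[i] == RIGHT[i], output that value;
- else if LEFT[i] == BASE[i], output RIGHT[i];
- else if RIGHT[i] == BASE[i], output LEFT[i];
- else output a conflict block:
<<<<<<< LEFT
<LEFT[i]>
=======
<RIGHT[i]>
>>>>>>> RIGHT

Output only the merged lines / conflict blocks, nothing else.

Answer: bravo
bravo
hotel
alpha
foxtrot

Derivation:
Final LEFT:  [bravo, echo, hotel, alpha, foxtrot]
Final RIGHT: [golf, bravo, hotel, echo, foxtrot]
i=0: L=bravo, R=golf=BASE -> take LEFT -> bravo
i=1: L=echo=BASE, R=bravo -> take RIGHT -> bravo
i=2: L=hotel R=hotel -> agree -> hotel
i=3: L=alpha, R=echo=BASE -> take LEFT -> alpha
i=4: L=foxtrot R=foxtrot -> agree -> foxtrot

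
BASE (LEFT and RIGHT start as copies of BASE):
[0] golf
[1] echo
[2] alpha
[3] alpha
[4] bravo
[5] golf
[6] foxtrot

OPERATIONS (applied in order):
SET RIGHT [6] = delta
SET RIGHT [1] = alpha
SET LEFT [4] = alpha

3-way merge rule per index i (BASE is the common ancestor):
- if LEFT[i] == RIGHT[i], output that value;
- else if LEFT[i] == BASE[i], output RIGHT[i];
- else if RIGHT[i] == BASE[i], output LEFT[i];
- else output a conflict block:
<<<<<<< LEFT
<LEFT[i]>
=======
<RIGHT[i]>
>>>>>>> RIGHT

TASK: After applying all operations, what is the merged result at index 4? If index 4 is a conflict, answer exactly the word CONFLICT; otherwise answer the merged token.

Answer: alpha

Derivation:
Final LEFT:  [golf, echo, alpha, alpha, alpha, golf, foxtrot]
Final RIGHT: [golf, alpha, alpha, alpha, bravo, golf, delta]
i=0: L=golf R=golf -> agree -> golf
i=1: L=echo=BASE, R=alpha -> take RIGHT -> alpha
i=2: L=alpha R=alpha -> agree -> alpha
i=3: L=alpha R=alpha -> agree -> alpha
i=4: L=alpha, R=bravo=BASE -> take LEFT -> alpha
i=5: L=golf R=golf -> agree -> golf
i=6: L=foxtrot=BASE, R=delta -> take RIGHT -> delta
Index 4 -> alpha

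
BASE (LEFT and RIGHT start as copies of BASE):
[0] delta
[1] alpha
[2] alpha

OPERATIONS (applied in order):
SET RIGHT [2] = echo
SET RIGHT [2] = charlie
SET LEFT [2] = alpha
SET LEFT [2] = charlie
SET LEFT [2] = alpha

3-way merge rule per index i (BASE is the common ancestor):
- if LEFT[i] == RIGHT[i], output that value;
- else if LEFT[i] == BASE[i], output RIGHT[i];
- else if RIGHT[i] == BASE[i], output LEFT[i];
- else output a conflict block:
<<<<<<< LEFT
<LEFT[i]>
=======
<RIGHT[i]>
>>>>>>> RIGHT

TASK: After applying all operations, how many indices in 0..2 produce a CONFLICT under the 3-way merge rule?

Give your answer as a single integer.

Answer: 0

Derivation:
Final LEFT:  [delta, alpha, alpha]
Final RIGHT: [delta, alpha, charlie]
i=0: L=delta R=delta -> agree -> delta
i=1: L=alpha R=alpha -> agree -> alpha
i=2: L=alpha=BASE, R=charlie -> take RIGHT -> charlie
Conflict count: 0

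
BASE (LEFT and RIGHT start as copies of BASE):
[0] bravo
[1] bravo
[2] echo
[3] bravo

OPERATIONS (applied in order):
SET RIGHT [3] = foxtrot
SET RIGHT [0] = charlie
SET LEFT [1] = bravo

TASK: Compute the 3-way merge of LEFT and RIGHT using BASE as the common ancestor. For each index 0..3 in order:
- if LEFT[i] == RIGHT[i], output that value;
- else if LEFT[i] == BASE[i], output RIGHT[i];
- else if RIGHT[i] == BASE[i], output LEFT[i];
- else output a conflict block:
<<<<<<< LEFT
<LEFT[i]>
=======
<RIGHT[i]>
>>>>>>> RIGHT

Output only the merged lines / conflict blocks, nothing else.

Final LEFT:  [bravo, bravo, echo, bravo]
Final RIGHT: [charlie, bravo, echo, foxtrot]
i=0: L=bravo=BASE, R=charlie -> take RIGHT -> charlie
i=1: L=bravo R=bravo -> agree -> bravo
i=2: L=echo R=echo -> agree -> echo
i=3: L=bravo=BASE, R=foxtrot -> take RIGHT -> foxtrot

Answer: charlie
bravo
echo
foxtrot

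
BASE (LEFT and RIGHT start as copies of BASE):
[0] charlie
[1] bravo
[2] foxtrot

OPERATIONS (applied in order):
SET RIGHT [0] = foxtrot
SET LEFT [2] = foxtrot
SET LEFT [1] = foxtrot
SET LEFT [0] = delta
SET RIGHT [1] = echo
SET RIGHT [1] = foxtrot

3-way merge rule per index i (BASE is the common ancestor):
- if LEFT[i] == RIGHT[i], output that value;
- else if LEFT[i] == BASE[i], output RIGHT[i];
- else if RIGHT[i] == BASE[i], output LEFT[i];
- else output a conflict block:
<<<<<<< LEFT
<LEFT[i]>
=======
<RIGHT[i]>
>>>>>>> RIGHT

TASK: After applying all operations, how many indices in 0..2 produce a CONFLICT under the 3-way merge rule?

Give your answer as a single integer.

Answer: 1

Derivation:
Final LEFT:  [delta, foxtrot, foxtrot]
Final RIGHT: [foxtrot, foxtrot, foxtrot]
i=0: BASE=charlie L=delta R=foxtrot all differ -> CONFLICT
i=1: L=foxtrot R=foxtrot -> agree -> foxtrot
i=2: L=foxtrot R=foxtrot -> agree -> foxtrot
Conflict count: 1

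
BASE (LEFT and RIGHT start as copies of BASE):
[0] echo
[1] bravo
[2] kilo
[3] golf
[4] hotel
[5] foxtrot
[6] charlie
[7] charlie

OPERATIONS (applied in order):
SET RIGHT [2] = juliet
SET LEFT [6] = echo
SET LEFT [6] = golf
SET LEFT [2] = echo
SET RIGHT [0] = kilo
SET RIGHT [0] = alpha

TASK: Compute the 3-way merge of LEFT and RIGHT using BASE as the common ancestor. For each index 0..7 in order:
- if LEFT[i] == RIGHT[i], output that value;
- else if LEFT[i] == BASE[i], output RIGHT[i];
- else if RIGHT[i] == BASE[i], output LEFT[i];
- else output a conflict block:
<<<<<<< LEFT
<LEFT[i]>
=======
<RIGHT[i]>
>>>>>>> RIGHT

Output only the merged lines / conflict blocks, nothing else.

Final LEFT:  [echo, bravo, echo, golf, hotel, foxtrot, golf, charlie]
Final RIGHT: [alpha, bravo, juliet, golf, hotel, foxtrot, charlie, charlie]
i=0: L=echo=BASE, R=alpha -> take RIGHT -> alpha
i=1: L=bravo R=bravo -> agree -> bravo
i=2: BASE=kilo L=echo R=juliet all differ -> CONFLICT
i=3: L=golf R=golf -> agree -> golf
i=4: L=hotel R=hotel -> agree -> hotel
i=5: L=foxtrot R=foxtrot -> agree -> foxtrot
i=6: L=golf, R=charlie=BASE -> take LEFT -> golf
i=7: L=charlie R=charlie -> agree -> charlie

Answer: alpha
bravo
<<<<<<< LEFT
echo
=======
juliet
>>>>>>> RIGHT
golf
hotel
foxtrot
golf
charlie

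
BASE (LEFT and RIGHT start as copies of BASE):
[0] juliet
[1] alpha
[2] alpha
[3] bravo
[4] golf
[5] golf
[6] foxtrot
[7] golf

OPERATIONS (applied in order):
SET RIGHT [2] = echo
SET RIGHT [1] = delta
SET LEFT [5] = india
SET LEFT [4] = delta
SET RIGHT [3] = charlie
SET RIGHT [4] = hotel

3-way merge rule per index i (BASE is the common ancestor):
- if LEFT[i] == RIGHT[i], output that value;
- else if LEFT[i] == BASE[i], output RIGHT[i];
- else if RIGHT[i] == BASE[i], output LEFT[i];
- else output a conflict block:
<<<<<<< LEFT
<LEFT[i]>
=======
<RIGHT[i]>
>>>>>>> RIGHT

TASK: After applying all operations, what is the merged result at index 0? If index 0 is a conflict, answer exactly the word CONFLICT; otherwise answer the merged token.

Answer: juliet

Derivation:
Final LEFT:  [juliet, alpha, alpha, bravo, delta, india, foxtrot, golf]
Final RIGHT: [juliet, delta, echo, charlie, hotel, golf, foxtrot, golf]
i=0: L=juliet R=juliet -> agree -> juliet
i=1: L=alpha=BASE, R=delta -> take RIGHT -> delta
i=2: L=alpha=BASE, R=echo -> take RIGHT -> echo
i=3: L=bravo=BASE, R=charlie -> take RIGHT -> charlie
i=4: BASE=golf L=delta R=hotel all differ -> CONFLICT
i=5: L=india, R=golf=BASE -> take LEFT -> india
i=6: L=foxtrot R=foxtrot -> agree -> foxtrot
i=7: L=golf R=golf -> agree -> golf
Index 0 -> juliet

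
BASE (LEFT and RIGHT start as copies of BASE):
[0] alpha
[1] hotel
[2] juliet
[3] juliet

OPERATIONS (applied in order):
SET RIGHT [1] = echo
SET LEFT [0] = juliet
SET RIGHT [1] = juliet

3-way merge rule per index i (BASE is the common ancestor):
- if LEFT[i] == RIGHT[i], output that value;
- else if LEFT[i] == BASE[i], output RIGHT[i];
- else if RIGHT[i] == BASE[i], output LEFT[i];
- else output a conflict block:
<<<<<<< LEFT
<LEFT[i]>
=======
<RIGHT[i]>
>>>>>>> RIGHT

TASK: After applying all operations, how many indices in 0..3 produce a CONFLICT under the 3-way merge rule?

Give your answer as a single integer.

Final LEFT:  [juliet, hotel, juliet, juliet]
Final RIGHT: [alpha, juliet, juliet, juliet]
i=0: L=juliet, R=alpha=BASE -> take LEFT -> juliet
i=1: L=hotel=BASE, R=juliet -> take RIGHT -> juliet
i=2: L=juliet R=juliet -> agree -> juliet
i=3: L=juliet R=juliet -> agree -> juliet
Conflict count: 0

Answer: 0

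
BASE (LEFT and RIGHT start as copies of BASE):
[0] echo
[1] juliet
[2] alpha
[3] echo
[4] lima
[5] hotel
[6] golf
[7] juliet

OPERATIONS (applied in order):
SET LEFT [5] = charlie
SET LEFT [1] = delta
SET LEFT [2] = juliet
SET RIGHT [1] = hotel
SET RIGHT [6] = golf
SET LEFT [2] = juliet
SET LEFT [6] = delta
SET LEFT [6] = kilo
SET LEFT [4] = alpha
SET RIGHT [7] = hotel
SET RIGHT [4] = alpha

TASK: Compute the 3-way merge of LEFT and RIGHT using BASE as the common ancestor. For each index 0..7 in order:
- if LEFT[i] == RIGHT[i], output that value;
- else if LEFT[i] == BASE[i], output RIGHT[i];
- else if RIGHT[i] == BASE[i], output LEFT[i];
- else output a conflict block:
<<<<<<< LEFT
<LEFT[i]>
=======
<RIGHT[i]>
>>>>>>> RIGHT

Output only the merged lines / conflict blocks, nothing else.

Answer: echo
<<<<<<< LEFT
delta
=======
hotel
>>>>>>> RIGHT
juliet
echo
alpha
charlie
kilo
hotel

Derivation:
Final LEFT:  [echo, delta, juliet, echo, alpha, charlie, kilo, juliet]
Final RIGHT: [echo, hotel, alpha, echo, alpha, hotel, golf, hotel]
i=0: L=echo R=echo -> agree -> echo
i=1: BASE=juliet L=delta R=hotel all differ -> CONFLICT
i=2: L=juliet, R=alpha=BASE -> take LEFT -> juliet
i=3: L=echo R=echo -> agree -> echo
i=4: L=alpha R=alpha -> agree -> alpha
i=5: L=charlie, R=hotel=BASE -> take LEFT -> charlie
i=6: L=kilo, R=golf=BASE -> take LEFT -> kilo
i=7: L=juliet=BASE, R=hotel -> take RIGHT -> hotel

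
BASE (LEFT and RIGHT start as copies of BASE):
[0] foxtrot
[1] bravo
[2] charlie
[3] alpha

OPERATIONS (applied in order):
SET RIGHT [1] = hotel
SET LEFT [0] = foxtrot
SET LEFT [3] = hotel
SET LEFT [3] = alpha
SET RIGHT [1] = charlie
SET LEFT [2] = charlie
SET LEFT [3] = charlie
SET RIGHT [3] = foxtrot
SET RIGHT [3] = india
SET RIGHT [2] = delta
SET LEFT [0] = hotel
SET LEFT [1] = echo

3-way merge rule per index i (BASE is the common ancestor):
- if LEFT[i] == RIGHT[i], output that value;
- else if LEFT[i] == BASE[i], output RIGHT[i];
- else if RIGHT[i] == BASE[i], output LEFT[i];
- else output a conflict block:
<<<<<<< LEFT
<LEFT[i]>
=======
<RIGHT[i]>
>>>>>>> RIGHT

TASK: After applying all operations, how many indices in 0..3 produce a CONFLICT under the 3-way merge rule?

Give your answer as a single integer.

Answer: 2

Derivation:
Final LEFT:  [hotel, echo, charlie, charlie]
Final RIGHT: [foxtrot, charlie, delta, india]
i=0: L=hotel, R=foxtrot=BASE -> take LEFT -> hotel
i=1: BASE=bravo L=echo R=charlie all differ -> CONFLICT
i=2: L=charlie=BASE, R=delta -> take RIGHT -> delta
i=3: BASE=alpha L=charlie R=india all differ -> CONFLICT
Conflict count: 2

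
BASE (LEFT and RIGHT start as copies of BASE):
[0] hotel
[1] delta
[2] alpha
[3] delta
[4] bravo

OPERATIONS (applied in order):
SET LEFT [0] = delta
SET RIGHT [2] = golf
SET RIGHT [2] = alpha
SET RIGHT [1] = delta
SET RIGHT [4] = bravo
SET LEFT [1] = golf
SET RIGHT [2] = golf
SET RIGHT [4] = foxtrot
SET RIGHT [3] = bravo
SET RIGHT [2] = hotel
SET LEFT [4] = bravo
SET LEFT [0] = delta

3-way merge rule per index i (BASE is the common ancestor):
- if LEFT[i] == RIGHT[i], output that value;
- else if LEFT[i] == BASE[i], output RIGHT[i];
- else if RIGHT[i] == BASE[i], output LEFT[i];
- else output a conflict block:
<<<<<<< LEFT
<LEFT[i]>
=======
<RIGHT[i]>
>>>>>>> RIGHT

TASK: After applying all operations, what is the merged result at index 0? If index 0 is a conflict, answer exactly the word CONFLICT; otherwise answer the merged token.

Final LEFT:  [delta, golf, alpha, delta, bravo]
Final RIGHT: [hotel, delta, hotel, bravo, foxtrot]
i=0: L=delta, R=hotel=BASE -> take LEFT -> delta
i=1: L=golf, R=delta=BASE -> take LEFT -> golf
i=2: L=alpha=BASE, R=hotel -> take RIGHT -> hotel
i=3: L=delta=BASE, R=bravo -> take RIGHT -> bravo
i=4: L=bravo=BASE, R=foxtrot -> take RIGHT -> foxtrot
Index 0 -> delta

Answer: delta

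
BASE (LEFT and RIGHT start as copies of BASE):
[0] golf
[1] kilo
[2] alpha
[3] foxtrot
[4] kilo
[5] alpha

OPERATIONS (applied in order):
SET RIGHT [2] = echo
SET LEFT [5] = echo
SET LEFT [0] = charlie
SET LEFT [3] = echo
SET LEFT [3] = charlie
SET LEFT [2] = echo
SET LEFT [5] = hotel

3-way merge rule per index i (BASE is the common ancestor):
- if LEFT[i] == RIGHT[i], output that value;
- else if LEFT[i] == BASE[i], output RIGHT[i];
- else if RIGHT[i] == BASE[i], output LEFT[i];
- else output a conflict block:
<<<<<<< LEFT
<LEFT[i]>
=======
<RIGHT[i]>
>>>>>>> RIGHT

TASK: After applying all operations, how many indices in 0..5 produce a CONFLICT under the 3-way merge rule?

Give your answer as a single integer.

Answer: 0

Derivation:
Final LEFT:  [charlie, kilo, echo, charlie, kilo, hotel]
Final RIGHT: [golf, kilo, echo, foxtrot, kilo, alpha]
i=0: L=charlie, R=golf=BASE -> take LEFT -> charlie
i=1: L=kilo R=kilo -> agree -> kilo
i=2: L=echo R=echo -> agree -> echo
i=3: L=charlie, R=foxtrot=BASE -> take LEFT -> charlie
i=4: L=kilo R=kilo -> agree -> kilo
i=5: L=hotel, R=alpha=BASE -> take LEFT -> hotel
Conflict count: 0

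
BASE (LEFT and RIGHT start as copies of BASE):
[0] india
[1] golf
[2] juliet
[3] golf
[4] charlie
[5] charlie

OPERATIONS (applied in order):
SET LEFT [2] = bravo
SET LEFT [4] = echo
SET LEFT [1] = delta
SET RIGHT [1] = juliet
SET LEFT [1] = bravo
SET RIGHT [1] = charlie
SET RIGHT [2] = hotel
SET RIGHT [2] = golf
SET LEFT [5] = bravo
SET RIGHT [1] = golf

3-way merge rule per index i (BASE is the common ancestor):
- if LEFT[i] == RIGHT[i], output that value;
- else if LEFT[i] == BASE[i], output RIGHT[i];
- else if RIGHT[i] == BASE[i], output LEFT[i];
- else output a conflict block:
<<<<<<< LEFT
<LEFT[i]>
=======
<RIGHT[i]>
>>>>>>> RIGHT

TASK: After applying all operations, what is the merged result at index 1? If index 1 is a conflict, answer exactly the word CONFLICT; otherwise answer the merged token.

Answer: bravo

Derivation:
Final LEFT:  [india, bravo, bravo, golf, echo, bravo]
Final RIGHT: [india, golf, golf, golf, charlie, charlie]
i=0: L=india R=india -> agree -> india
i=1: L=bravo, R=golf=BASE -> take LEFT -> bravo
i=2: BASE=juliet L=bravo R=golf all differ -> CONFLICT
i=3: L=golf R=golf -> agree -> golf
i=4: L=echo, R=charlie=BASE -> take LEFT -> echo
i=5: L=bravo, R=charlie=BASE -> take LEFT -> bravo
Index 1 -> bravo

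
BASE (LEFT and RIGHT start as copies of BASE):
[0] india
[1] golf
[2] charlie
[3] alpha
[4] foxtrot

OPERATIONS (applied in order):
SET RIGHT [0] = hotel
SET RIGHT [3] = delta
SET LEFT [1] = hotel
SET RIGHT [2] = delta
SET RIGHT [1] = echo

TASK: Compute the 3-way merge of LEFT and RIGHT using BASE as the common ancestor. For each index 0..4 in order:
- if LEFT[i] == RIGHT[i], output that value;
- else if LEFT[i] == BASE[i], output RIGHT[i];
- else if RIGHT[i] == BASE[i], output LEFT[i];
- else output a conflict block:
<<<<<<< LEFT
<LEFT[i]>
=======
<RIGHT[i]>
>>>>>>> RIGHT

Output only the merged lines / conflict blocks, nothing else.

Final LEFT:  [india, hotel, charlie, alpha, foxtrot]
Final RIGHT: [hotel, echo, delta, delta, foxtrot]
i=0: L=india=BASE, R=hotel -> take RIGHT -> hotel
i=1: BASE=golf L=hotel R=echo all differ -> CONFLICT
i=2: L=charlie=BASE, R=delta -> take RIGHT -> delta
i=3: L=alpha=BASE, R=delta -> take RIGHT -> delta
i=4: L=foxtrot R=foxtrot -> agree -> foxtrot

Answer: hotel
<<<<<<< LEFT
hotel
=======
echo
>>>>>>> RIGHT
delta
delta
foxtrot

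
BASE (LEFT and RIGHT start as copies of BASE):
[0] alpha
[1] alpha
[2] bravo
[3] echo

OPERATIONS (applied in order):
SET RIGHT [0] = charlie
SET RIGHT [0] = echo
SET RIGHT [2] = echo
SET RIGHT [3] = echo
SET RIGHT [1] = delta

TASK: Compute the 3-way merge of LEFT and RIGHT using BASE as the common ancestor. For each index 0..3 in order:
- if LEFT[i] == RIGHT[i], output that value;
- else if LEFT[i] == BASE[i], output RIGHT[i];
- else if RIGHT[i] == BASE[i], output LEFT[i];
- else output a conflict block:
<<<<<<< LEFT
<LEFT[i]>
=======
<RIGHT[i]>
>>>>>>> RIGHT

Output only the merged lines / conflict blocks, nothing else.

Answer: echo
delta
echo
echo

Derivation:
Final LEFT:  [alpha, alpha, bravo, echo]
Final RIGHT: [echo, delta, echo, echo]
i=0: L=alpha=BASE, R=echo -> take RIGHT -> echo
i=1: L=alpha=BASE, R=delta -> take RIGHT -> delta
i=2: L=bravo=BASE, R=echo -> take RIGHT -> echo
i=3: L=echo R=echo -> agree -> echo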